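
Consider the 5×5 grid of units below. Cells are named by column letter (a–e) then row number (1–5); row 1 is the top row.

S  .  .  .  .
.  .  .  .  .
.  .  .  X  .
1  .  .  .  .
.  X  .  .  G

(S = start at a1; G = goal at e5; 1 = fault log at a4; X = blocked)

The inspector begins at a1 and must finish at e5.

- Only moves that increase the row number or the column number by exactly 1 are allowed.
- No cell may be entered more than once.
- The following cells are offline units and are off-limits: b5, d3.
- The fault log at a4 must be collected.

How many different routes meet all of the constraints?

3

A right/down-only route from a1 to e5 makes exactly 4 down-moves and 4 right-moves in some order.
With no other constraints that would be C(8,4) = 70 routes.
Split at a4 and multiply the segment counts (each segment already excludes blocked cells): a1→a4: 1; a4→e5: 3; product = 3.
That gives 3 routes.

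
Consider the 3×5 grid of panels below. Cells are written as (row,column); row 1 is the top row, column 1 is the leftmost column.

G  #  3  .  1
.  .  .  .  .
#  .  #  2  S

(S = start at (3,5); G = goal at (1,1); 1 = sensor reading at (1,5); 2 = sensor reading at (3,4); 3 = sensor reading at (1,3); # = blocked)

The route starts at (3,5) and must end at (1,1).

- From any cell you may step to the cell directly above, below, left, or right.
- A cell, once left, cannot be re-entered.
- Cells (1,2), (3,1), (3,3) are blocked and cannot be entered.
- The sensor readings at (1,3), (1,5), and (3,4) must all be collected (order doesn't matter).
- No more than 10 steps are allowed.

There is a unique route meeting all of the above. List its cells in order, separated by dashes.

(3,5) - (3,4) - (2,4) - (2,5) - (1,5) - (1,4) - (1,3) - (2,3) - (2,2) - (2,1) - (1,1)

The 10-move cap with required stops at (1,3), (1,5), (3,4) leaves no slack for detours.
Route from (3,5): left to (3,4), up to (2,4), right to (2,5), up to (1,5), 2× left (reaching (1,3)), down to (2,3), 2× left (reaching (2,1)), up to (1,1) — 10 moves in all.
Check: all required cells visited; 10 ≤ 10 moves.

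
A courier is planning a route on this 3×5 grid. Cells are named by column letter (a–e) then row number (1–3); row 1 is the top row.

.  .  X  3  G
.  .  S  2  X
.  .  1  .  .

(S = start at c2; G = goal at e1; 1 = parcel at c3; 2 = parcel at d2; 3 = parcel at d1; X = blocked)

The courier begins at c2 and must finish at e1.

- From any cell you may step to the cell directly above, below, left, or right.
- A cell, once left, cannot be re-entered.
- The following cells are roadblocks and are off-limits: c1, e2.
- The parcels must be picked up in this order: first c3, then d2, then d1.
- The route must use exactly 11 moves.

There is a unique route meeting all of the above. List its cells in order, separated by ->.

The waypoints must appear in the order c3, d2, d1, with no cell reused.
Route from c2: left to b2, up to b1, left to a1, 2× down (reaching a3), 3× right (reaching d3), 2× up (reaching d1), right to e1 — 11 moves in all.
Check: order respected (1 at step 7, 2 at step 9, 3 at step 10); 11 moves as required.

c2 -> b2 -> b1 -> a1 -> a2 -> a3 -> b3 -> c3 -> d3 -> d2 -> d1 -> e1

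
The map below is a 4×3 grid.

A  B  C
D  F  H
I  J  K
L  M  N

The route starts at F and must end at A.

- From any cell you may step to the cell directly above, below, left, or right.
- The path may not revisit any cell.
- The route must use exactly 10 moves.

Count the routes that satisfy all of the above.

7

Need simple routes of exactly 10 moves from F to A (Manhattan distance 2, so 4 moves are spent on a detour and 4 undoing it).
Enumerating: F B C H K N M J I D A | F B C H K N M L I D A | F B C H K J M L I D A | F J I L M N K H C B A | F D I L M J K H C B A | F D I L M N K H C B A | F D I J M N K H C B A.
That gives 7 routes.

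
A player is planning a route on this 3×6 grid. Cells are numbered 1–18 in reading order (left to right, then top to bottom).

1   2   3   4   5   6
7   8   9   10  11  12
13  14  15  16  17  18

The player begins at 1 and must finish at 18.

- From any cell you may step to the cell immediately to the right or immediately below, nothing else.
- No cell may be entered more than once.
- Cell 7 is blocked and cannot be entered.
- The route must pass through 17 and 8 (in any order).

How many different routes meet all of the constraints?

4

A right/down-only route from 1 to 18 makes exactly 2 down-moves and 5 right-moves in some order.
With no other constraints that would be C(7,2) = 21 routes.
A monotone route can only reach the required cells in the order 8, 17, so split there and multiply the segment counts (each segment already excludes blocked cells): 1→8: 1; 8→17: 4; 17→18: 1; product = 4.
That gives 4 routes.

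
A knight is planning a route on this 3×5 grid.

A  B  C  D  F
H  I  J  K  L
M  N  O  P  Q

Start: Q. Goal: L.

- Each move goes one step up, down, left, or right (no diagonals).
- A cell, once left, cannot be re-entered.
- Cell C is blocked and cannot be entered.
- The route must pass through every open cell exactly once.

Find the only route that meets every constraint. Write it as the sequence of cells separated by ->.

Q -> P -> O -> N -> M -> H -> A -> B -> I -> J -> K -> D -> F -> L

Need to visit all 14 open cells exactly once, starting at Q and ending at L.
Cell A has only two open neighbours (H and B), so the path must pass straight through it: one of those is the cell it's entered from and the other is where it exits.
Route from Q: left 4 to M, up 2 to A, right 1 to B, down 1 to I, right 2 to K, up 1 to D, right 1 to F, down 1 to L — 13 moves in all.
Check: all 14 open cells covered.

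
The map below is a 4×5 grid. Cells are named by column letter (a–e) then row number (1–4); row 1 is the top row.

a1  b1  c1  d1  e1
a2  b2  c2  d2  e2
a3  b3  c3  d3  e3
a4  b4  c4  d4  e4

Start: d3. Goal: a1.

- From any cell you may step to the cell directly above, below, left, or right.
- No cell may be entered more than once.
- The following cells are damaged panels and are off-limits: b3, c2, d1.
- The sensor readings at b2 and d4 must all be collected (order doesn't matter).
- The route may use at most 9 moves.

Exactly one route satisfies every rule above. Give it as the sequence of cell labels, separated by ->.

d3 -> d4 -> c4 -> b4 -> a4 -> a3 -> a2 -> b2 -> b1 -> a1

The 9-move cap with required stops at b2, d4 leaves no slack for detours.
Route from d3: down to d4, 3× left (reaching a4), 2× up (reaching a2), right to b2, up to b1, left to a1 — 9 moves in all.
Check: all required cells visited; 9 ≤ 9 moves.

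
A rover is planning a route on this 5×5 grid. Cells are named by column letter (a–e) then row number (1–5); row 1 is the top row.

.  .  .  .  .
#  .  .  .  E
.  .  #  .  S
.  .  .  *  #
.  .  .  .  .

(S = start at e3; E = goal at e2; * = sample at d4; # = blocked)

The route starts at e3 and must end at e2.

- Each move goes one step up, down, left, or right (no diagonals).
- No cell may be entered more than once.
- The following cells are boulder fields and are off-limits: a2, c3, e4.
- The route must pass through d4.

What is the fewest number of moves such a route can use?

Any route passes through d4 somewhere between e3 and e2. Summing Manhattan distances along the two legs (e3 → d4 → e2) gives a lower bound of 2 + 3 = 5 moves.
The shortest route satisfying every rule uses 9 moves: e3 → d3 → d4 → c4 → b4 → b3 → b2 → c2 → d2 → e2.
The bound of 5 isn't tight here; checking systematically, no route of length 5 through 8 satisfies every constraint (on a 4-connected grid the length of any start-to-goal walk has the same parity as the Manhattan bound, so only lengths 5, 7, 9, … need checking), so 9 is the minimum.

9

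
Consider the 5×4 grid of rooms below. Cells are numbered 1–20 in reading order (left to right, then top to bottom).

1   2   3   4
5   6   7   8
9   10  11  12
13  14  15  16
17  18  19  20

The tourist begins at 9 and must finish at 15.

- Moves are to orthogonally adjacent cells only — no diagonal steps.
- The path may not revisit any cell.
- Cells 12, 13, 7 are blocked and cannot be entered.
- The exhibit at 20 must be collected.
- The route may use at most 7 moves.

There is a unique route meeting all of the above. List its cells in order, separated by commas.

9, 10, 14, 18, 19, 20, 16, 15

The budget equals the shortest possible length, so every move has to be on a shortest route through the required cells.
Route from 9: right 1 to 10, down 2 to 18, right 2 to 20, up 1 to 16, left 1 to 15 — 7 moves in all.
Check: all required cells visited; 7 ≤ 7 moves.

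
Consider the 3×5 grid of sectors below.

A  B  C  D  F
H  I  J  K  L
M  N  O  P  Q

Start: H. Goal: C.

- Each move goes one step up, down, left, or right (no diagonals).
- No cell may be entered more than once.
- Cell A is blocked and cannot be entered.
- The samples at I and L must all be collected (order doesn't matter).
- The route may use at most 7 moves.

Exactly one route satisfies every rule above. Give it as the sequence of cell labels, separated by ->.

Any route must reach I and L and still end at C within 7 moves, so the order of the required stops is forced.
Route from H: right 4 to L, up 1 to F, left 2 to C — 7 moves in all.
Check: all required cells visited; 7 ≤ 7 moves.

H -> I -> J -> K -> L -> F -> D -> C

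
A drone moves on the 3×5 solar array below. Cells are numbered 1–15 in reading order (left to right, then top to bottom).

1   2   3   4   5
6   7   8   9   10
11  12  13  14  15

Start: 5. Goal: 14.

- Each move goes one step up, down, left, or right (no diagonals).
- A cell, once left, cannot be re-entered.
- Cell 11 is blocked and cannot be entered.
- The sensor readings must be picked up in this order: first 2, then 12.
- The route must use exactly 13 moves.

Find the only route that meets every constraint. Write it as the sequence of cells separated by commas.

The waypoints must appear in the order 2, 12, with no cell reused.
Route from 5: 4× left (reaching 1), down to 6, right to 7, down to 12, right to 13, up to 8, 2× right (reaching 10), down to 15, left to 14 — 13 moves in all.
Check: order respected (2 at step 3, 12 at step 7); 13 moves as required.

5, 4, 3, 2, 1, 6, 7, 12, 13, 8, 9, 10, 15, 14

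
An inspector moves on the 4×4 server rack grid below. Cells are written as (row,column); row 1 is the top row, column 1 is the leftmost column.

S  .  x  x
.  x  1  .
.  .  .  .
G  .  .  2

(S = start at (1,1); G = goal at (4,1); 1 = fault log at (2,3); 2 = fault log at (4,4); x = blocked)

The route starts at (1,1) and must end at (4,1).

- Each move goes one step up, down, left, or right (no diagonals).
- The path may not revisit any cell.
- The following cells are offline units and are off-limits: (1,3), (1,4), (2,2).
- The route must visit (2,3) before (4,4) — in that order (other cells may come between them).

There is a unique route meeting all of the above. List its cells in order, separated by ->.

The waypoints must appear in the order (2,3), (4,4), with no cell reused.
Route from (1,1): 2× down (reaching (3,1)), 2× right (reaching (3,3)), up to (2,3), right to (2,4), 2× down (reaching (4,4)), 3× left (reaching (4,1)) — 11 moves in all.
Check: order respected (1 at step 5, 2 at step 8).

(1,1) -> (2,1) -> (3,1) -> (3,2) -> (3,3) -> (2,3) -> (2,4) -> (3,4) -> (4,4) -> (4,3) -> (4,2) -> (4,1)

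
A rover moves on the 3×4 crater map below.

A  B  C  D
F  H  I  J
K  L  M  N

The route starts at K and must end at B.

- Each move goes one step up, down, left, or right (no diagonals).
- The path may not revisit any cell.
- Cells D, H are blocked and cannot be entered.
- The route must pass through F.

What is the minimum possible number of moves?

Any route passes through F somewhere between K and B. Summing Manhattan distances along the two legs (K → F → B) gives a lower bound of 1 + 2 = 3 moves.
A route of 3 moves achieves this: K → F → A → B.
Since 3 matches the lower bound, it is optimal.

3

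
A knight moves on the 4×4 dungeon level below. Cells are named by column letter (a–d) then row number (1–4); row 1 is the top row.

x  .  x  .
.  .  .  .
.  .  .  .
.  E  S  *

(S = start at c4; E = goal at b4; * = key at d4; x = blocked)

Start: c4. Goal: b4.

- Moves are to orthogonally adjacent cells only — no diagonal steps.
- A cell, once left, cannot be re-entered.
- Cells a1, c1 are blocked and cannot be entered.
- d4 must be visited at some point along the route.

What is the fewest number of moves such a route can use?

5

Any route passes through d4 somewhere between c4 and b4. Summing Manhattan distances along the two legs (c4 → d4 → b4) gives a lower bound of 1 + 2 = 3 moves.
The shortest route satisfying every rule uses 5 moves: c4 → d4 → d3 → c3 → b3 → b4.
The no-revisit rule (legs can't share cells) pushes the minimum above the 3-move bound; an exhaustive check rules out every length from 3 to 4, leaving 5 as the minimum.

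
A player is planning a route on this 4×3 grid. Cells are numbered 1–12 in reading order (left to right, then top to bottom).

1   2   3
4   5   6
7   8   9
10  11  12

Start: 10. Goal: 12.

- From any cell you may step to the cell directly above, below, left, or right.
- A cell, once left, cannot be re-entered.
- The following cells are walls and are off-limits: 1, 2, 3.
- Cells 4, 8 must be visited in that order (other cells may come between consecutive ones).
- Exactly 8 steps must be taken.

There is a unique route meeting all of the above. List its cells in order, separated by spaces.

10 7 4 5 6 9 8 11 12

The waypoints must appear in the order 4, 8, with no cell reused.
Route from 10: 2× up (reaching 4), 2× right (reaching 6), down to 9, left to 8, down to 11, right to 12 — 8 moves in all.
Check: order respected (4 at step 2, 8 at step 6); 8 moves as required.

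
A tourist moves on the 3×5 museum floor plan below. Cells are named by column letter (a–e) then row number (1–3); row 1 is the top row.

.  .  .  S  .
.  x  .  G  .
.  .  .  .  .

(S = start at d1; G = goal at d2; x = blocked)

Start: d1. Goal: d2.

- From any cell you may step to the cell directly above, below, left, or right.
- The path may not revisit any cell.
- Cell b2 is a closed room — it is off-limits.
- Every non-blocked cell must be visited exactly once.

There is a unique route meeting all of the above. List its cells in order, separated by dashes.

d1 - e1 - e2 - e3 - d3 - c3 - b3 - a3 - a2 - a1 - b1 - c1 - c2 - d2

Need to visit all 14 open cells exactly once, starting at d1 and ending at d2.
Route from d1: right to e1, 2× down (reaching e3), 4× left (reaching a3), 2× up (reaching a1), 2× right (reaching c1), down to c2, right to d2 — 13 moves in all.
Check: all 14 open cells covered.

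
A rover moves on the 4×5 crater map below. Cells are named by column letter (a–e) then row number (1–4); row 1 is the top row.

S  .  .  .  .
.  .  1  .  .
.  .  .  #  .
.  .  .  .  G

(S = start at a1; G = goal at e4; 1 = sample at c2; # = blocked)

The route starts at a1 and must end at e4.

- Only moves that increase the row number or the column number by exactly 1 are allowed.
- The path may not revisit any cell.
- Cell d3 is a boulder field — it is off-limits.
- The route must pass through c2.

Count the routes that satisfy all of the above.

6

A right/down-only route from a1 to e4 makes exactly 3 down-moves and 4 right-moves in some order.
With no other constraints that would be C(7,3) = 35 routes.
Split at c2 and multiply the segment counts (each segment already excludes blocked cells): a1→c2: 3; c2→e4: 2; product = 6.
That gives 6 routes.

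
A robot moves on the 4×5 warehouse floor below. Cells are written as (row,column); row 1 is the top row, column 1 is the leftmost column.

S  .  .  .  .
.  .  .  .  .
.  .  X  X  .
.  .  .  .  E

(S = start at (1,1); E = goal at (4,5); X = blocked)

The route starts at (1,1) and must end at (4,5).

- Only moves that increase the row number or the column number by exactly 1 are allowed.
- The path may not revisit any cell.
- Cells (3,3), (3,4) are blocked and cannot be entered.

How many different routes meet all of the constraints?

A right/down-only route from (1,1) to (4,5) makes exactly 3 down-moves and 4 right-moves in some order.
With no other constraints that would be C(7,3) = 35 routes.
Subtract routes through each blocked cell (inclusion–exclusion for overlaps): − through (3,3): 18 − through (3,4): 20 + through (3,3)&(3,4): 12 → 9.
That gives 9 routes.

9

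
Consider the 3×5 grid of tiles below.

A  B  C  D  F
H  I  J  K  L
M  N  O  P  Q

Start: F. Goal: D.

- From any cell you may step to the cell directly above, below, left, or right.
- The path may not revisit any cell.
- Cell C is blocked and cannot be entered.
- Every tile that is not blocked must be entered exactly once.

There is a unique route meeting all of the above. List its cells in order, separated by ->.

Need to visit all 14 open cells exactly once, starting at F and ending at D.
Route from F: 2× down (reaching Q), 4× left (reaching M), 2× up (reaching A), right to B, down to I, 2× right (reaching K), up to D — 13 moves in all.
Check: all 14 open cells covered.

F -> L -> Q -> P -> O -> N -> M -> H -> A -> B -> I -> J -> K -> D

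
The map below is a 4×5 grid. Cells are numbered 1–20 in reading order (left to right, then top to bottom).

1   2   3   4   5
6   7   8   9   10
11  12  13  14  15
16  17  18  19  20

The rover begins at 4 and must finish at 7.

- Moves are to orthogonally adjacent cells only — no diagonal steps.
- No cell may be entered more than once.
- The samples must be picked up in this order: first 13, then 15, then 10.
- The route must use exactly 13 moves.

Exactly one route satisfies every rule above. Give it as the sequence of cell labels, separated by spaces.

4 3 2 1 6 11 12 13 14 15 10 9 8 7

The waypoints must appear in the order 13, 15, 10, with no cell reused.
Route from 4: left 3 to 1, down 2 to 11, right 4 to 15, up 1 to 10, left 3 to 7 — 13 moves in all.
Check: order respected (13 at step 7, 15 at step 9, 10 at step 10); 13 moves as required.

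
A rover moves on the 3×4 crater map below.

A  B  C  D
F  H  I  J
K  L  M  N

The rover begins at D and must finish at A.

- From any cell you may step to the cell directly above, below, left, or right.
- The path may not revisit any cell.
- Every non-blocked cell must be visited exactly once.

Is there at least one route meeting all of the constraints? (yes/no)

One route that works: D → J → N → M → I → C → B → H → L → K → F → A.

yes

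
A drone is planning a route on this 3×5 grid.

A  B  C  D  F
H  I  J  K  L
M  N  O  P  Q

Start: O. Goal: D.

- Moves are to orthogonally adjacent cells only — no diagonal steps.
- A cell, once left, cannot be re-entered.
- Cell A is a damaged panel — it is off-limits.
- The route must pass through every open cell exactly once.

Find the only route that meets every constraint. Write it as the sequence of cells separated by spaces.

O N M H I B C J K P Q L F D

Need to visit all 14 open cells exactly once, starting at O and ending at D.
Cell H has only two open neighbours (M and I), so the path must pass straight through it: one of those is the cell it's entered from and the other is where it exits.
Route from O: left 2 to M, up 1 to H, right 1 to I, up 1 to B, right 1 to C, down 1 to J, right 1 to K, down 1 to P, right 1 to Q, up 2 to F, left 1 to D — 13 moves in all.
Check: all 14 open cells covered.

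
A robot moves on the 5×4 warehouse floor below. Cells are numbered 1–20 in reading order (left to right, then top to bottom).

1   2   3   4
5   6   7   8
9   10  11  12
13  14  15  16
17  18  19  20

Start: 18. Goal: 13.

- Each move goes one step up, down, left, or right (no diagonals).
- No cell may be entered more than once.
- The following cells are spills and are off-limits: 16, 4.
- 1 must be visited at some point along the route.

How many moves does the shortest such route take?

8

Any route passes through 1 somewhere between 18 and 13. Summing Manhattan distances along the two legs (18 → 1 → 13) gives a lower bound of 5 + 3 = 8 moves.
A route of 8 moves achieves this: 18 → 14 → 10 → 6 → 2 → 1 → 5 → 9 → 13.
Since 8 matches the lower bound, it is optimal.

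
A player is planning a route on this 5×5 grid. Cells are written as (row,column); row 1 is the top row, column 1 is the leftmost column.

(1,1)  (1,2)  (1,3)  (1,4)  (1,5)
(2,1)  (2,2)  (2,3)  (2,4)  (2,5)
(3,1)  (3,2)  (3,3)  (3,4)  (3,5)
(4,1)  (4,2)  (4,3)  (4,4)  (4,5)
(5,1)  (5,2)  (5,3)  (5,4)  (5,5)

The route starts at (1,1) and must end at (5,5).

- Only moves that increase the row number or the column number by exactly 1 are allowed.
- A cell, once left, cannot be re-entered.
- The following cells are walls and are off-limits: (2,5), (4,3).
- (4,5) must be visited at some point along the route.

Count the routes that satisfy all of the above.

A right/down-only route from (1,1) to (5,5) makes exactly 4 down-moves and 4 right-moves in some order.
With no other constraints that would be C(8,4) = 70 routes.
Split at (4,5) and multiply the segment counts (each segment already excludes blocked cells): (1,1)→(4,5): 20; (4,5)→(5,5): 1; product = 20.
That gives 20 routes.

20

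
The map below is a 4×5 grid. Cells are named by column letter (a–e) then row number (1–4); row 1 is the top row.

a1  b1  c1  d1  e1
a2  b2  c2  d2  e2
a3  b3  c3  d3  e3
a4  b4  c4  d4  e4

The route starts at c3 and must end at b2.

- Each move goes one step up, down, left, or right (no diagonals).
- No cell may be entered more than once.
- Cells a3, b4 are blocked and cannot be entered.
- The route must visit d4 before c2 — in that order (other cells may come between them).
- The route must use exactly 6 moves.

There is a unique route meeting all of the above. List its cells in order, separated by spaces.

The waypoints must appear in the order d4, c2, with no cell reused.
Route from c3: down to c4, right to d4, 2× up (reaching d2), 2× left (reaching b2) — 6 moves in all.
Check: order respected (d4 at step 2, c2 at step 5); 6 moves as required.

c3 c4 d4 d3 d2 c2 b2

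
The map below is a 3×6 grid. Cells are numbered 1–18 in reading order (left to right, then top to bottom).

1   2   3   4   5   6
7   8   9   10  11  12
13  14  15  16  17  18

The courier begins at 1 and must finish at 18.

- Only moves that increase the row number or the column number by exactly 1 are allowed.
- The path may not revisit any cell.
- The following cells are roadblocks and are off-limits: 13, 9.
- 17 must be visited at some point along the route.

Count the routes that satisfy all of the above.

A right/down-only route from 1 to 18 makes exactly 2 down-moves and 5 right-moves in some order.
With no other constraints that would be C(7,2) = 21 routes.
Split at 17 and multiply the segment counts (each segment already excludes blocked cells): 1→17: 5; 17→18: 1; product = 5.
That gives 5 routes.

5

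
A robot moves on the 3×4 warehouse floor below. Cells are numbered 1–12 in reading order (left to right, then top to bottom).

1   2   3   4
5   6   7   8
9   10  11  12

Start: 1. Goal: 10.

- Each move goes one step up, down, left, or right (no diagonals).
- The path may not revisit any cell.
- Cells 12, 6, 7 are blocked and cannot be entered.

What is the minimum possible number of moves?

3

The Manhattan distance from 1 to 10 is |1−3| + |1−2| = 3, so at least 3 moves are needed.
A route of 3 moves achieves this: 1 → 5 → 9 → 10.
Since 3 matches the lower bound, it is optimal.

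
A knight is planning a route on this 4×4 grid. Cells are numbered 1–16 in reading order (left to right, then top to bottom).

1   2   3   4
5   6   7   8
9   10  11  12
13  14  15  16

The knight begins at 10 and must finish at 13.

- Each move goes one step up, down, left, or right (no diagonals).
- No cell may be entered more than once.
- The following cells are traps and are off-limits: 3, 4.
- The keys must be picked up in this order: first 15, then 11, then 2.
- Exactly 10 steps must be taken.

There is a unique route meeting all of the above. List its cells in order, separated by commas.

10, 14, 15, 11, 7, 6, 2, 1, 5, 9, 13

The waypoints must appear in the order 15, 11, 2, with no cell reused.
Route from 10: down to 14, right to 15, 2× up (reaching 7), left to 6, up to 2, left to 1, 3× down (reaching 13) — 10 moves in all.
Check: order respected (15 at step 2, 11 at step 3, 2 at step 6); 10 moves as required.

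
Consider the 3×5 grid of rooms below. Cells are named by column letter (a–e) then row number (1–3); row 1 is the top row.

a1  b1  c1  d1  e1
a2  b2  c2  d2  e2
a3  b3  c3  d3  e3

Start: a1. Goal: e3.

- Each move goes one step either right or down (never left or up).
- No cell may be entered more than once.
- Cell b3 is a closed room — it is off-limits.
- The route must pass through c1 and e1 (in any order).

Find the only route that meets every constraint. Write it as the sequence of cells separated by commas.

a1, b1, c1, d1, e1, e2, e3

Moves only go right or down, so the column and row indices never decrease.
Route from a1: right 4 to e1, down 2 to e3 — 6 moves in all.
Check: all required cells visited.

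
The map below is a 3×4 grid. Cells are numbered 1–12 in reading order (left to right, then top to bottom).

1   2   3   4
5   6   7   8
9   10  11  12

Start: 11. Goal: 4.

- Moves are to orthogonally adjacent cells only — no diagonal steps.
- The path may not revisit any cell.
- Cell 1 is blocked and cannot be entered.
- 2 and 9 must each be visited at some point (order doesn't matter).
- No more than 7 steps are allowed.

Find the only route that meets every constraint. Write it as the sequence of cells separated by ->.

11 -> 10 -> 9 -> 5 -> 6 -> 2 -> 3 -> 4

The 7-move cap with required stops at 2, 9 leaves no slack for detours.
Route from 11: 2× left (reaching 9), up to 5, right to 6, up to 2, 2× right (reaching 4) — 7 moves in all.
Check: all required cells visited; 7 ≤ 7 moves.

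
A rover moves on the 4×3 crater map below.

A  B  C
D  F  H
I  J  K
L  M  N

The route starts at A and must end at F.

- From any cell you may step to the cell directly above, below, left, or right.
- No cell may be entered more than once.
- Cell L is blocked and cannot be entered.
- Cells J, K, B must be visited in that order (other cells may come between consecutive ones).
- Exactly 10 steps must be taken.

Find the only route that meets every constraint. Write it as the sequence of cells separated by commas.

The waypoints must appear in the order J, K, B, with no cell reused.
Route from A: 2× down (reaching I), right to J, down to M, right to N, 3× up (reaching C), left to B, down to F — 10 moves in all.
Check: order respected (J at step 3, K at step 6, B at step 9); 10 moves as required.

A, D, I, J, M, N, K, H, C, B, F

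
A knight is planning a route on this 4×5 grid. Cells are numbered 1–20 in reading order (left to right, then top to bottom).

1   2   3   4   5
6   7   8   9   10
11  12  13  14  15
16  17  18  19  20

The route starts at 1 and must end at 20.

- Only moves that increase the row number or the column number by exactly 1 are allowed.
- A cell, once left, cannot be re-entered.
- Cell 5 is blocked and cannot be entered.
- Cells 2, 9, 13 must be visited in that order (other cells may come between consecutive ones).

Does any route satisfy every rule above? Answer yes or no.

13 lies to the left of 9, so going from 9 to 13 would need a leftward move — but moves only go right/down, so 9 cannot be visited before 13.

no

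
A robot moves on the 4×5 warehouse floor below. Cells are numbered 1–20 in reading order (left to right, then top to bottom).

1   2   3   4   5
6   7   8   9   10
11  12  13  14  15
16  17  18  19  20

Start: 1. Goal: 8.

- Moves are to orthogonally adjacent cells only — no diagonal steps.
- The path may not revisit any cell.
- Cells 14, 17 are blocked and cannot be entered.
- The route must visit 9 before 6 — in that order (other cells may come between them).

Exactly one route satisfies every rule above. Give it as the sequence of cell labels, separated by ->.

1 -> 2 -> 3 -> 4 -> 9 -> 10 -> 15 -> 20 -> 19 -> 18 -> 13 -> 12 -> 11 -> 6 -> 7 -> 8

The waypoints must appear in the order 9, 6, with no cell reused.
Route from 1: 3× right (reaching 4), down to 9, right to 10, 2× down (reaching 20), 2× left (reaching 18), up to 13, 2× left (reaching 11), up to 6, 2× right (reaching 8) — 15 moves in all.
Check: order respected (9 at step 4, 6 at step 13).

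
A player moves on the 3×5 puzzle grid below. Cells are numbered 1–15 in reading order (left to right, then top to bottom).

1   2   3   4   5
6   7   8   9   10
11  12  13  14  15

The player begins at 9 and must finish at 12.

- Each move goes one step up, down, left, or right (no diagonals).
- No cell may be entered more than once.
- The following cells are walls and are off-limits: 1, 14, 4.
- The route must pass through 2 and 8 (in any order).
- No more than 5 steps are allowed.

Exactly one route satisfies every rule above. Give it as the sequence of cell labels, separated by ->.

9 -> 8 -> 3 -> 2 -> 7 -> 12

The budget equals the shortest possible length, so every move has to be on a shortest route through the required cells.
Route from 9: left 1 to 8, up 1 to 3, left 1 to 2, down 2 to 12 — 5 moves in all.
Check: all required cells visited; 5 ≤ 5 moves.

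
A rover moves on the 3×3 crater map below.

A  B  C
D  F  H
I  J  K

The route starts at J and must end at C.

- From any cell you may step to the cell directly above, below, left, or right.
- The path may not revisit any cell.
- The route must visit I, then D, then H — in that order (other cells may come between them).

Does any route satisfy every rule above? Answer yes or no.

One route that works: J → I → D → F → H → C.

yes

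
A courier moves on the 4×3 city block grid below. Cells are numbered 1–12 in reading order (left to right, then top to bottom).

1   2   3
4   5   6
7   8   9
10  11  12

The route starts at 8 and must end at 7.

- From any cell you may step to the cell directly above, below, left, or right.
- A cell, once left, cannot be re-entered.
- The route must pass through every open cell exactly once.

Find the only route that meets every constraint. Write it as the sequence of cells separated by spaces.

8 5 4 1 2 3 6 9 12 11 10 7

Need to visit all 12 open cells exactly once, starting at 8 and ending at 7.
Cell 1 has only two open neighbours (4 and 2), so the path must pass straight through it: one of those is the cell it's entered from and the other is where it exits.
Route from 8: up 1 to 5, left 1 to 4, up 1 to 1, right 2 to 3, down 3 to 12, left 2 to 10, up 1 to 7 — 11 moves in all.
Check: all 12 open cells covered.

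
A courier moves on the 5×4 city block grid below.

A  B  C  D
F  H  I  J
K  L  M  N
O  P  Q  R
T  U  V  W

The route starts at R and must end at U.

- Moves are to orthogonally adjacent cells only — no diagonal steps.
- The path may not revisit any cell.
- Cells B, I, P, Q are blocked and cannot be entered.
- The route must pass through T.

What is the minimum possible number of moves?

Any route passes through T somewhere between R and U. Summing Manhattan distances along the two legs (R → T → U) gives a lower bound of 4 + 1 = 5 moves.
The shortest route satisfying every rule uses 7 moves: R → N → M → L → K → O → T → U.
The bound of 5 isn't tight here; checking systematically, no route of length 5 through 6 satisfies every constraint, so 7 is the minimum.

7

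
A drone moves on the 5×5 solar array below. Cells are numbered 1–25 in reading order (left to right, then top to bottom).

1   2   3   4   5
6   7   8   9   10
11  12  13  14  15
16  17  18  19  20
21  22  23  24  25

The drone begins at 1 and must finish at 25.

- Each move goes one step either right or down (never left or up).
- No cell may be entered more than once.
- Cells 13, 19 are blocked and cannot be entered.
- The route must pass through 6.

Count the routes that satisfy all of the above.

A right/down-only route from 1 to 25 makes exactly 4 down-moves and 4 right-moves in some order.
With no other constraints that would be C(8,4) = 70 routes.
Split at 6 and multiply the segment counts (each segment already excludes blocked cells): 1→6: 1; 6→25: 9; product = 9.
That gives 9 routes.

9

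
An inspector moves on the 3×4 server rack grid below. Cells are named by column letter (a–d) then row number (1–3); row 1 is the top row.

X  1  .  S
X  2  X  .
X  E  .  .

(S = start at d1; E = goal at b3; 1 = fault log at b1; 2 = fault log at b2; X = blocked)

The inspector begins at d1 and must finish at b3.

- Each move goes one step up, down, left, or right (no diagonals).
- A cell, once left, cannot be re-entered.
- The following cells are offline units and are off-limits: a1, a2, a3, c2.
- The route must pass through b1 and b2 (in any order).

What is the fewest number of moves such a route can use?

Any route passes through b1 and b2 in some order between d1 and b3. Summing Manhattan distances along each leg and taking the cheapest ordering (d1 → b1 → b2 → b3) gives a lower bound of 2 + 1 + 1 = 4 moves.
A route of 4 moves achieves this: d1 → c1 → b1 → b2 → b3.
Since 4 matches the lower bound, it is optimal.

4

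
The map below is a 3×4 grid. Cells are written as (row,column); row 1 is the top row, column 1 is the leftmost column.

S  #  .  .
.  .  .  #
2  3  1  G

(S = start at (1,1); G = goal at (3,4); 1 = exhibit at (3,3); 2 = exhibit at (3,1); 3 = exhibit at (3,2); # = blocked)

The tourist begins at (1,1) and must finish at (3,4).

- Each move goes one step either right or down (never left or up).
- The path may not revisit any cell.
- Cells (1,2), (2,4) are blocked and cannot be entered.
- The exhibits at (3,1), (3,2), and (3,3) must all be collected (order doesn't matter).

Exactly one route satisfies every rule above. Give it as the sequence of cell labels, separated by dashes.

(1,1) - (2,1) - (3,1) - (3,2) - (3,3) - (3,4)

Moves only go right or down, so the column and row indices never decrease.
Route from (1,1): 2× down (reaching (3,1)), 3× right (reaching (3,4)) — 5 moves in all.
Check: all required cells visited.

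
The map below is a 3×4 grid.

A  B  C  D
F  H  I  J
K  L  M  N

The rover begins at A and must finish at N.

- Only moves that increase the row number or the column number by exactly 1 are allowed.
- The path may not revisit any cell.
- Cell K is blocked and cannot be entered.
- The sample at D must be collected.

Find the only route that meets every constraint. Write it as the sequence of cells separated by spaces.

Moves only go right or down, so the column and row indices never decrease.
Route from A: 3× right (reaching D), 2× down (reaching N) — 5 moves in all.
Check: all required cells visited.

A B C D J N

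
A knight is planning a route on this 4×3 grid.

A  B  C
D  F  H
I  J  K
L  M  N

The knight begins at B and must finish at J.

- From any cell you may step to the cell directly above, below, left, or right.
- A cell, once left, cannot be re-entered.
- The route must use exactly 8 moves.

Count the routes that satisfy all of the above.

Need simple routes of exactly 8 moves from B to J (Manhattan distance 2, so 3 moves are spent on a detour and 3 undoing it).
Enumerating: B F D I L M N K J | B F H K N M L I J | B A D I L M N K J | B A D F H K N M J | B C H K N M L I J | B C H F D I L M J.
That gives 6 routes.

6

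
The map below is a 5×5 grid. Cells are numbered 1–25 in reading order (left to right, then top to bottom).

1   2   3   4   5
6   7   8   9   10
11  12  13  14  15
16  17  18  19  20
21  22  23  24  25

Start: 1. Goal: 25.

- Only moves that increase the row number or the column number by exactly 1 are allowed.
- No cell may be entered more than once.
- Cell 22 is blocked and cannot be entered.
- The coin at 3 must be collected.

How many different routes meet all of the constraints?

A right/down-only route from 1 to 25 makes exactly 4 down-moves and 4 right-moves in some order.
With no other constraints that would be C(8,4) = 70 routes.
Split at 3 and multiply the segment counts (each segment already excludes blocked cells): 1→3: 1; 3→25: 15; product = 15.
That gives 15 routes.

15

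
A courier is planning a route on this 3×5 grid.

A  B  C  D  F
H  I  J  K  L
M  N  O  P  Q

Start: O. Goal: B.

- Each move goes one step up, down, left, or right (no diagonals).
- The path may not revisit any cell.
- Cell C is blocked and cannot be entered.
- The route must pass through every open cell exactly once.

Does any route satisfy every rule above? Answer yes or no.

yes

One route that works: O → P → Q → L → F → D → K → J → I → N → M → H → A → B.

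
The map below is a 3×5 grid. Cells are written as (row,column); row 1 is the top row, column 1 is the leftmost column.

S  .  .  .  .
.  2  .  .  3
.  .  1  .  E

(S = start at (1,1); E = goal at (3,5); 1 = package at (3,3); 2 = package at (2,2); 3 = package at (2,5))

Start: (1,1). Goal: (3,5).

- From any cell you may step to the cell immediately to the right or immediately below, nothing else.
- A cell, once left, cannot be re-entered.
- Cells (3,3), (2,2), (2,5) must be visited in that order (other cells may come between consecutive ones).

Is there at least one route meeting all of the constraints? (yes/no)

(2,2) lies above (3,3), so going from (3,3) to (2,2) would need an upward move — but moves only go right/down, so (3,3) cannot be visited before (2,2).

no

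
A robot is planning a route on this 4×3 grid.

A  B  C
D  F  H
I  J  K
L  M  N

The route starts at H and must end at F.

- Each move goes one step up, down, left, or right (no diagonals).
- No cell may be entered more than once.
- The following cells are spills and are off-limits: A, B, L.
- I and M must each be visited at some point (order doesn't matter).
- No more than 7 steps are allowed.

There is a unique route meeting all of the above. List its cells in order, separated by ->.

The 7-move cap with required stops at I, M leaves no slack for detours.
Route from H: 2× down (reaching N), left to M, up to J, left to I, up to D, right to F — 7 moves in all.
Check: all required cells visited; 7 ≤ 7 moves.

H -> K -> N -> M -> J -> I -> D -> F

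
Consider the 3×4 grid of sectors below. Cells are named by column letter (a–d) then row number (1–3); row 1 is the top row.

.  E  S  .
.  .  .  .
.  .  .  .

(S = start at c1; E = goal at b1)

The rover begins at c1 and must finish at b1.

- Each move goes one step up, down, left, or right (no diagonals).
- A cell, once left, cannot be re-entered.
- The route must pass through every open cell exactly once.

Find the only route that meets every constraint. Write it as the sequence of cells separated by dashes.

Need to visit all 12 open cells exactly once, starting at c1 and ending at b1.
Cell a3 has only two open neighbours (a2 and b3), so the path must pass straight through it: one of those is the cell it's entered from and the other is where it exits.
Route from c1: right 1 to d1, down 2 to d3, left 1 to c3, up 1 to c2, left 1 to b2, down 1 to b3, left 1 to a3, up 2 to a1, right 1 to b1 — 11 moves in all.
Check: all 12 open cells covered.

c1 - d1 - d2 - d3 - c3 - c2 - b2 - b3 - a3 - a2 - a1 - b1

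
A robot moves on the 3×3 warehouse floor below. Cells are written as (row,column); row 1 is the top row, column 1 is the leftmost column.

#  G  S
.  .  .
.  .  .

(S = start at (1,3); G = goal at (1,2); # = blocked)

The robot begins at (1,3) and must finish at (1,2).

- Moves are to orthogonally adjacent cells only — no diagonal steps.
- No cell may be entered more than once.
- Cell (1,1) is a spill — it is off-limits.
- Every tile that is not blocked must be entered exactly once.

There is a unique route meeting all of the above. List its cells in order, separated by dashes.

(1,3) - (2,3) - (3,3) - (3,2) - (3,1) - (2,1) - (2,2) - (1,2)

Need to visit all 8 open cells exactly once, starting at (1,3) and ending at (1,2).
Route from (1,3): down 2 to (3,3), left 2 to (3,1), up 1 to (2,1), right 1 to (2,2), up 1 to (1,2) — 7 moves in all.
Check: all 8 open cells covered.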